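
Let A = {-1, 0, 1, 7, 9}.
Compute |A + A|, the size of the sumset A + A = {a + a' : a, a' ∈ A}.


A + A = {a + a' : a, a' ∈ A}; |A| = 5.
General bounds: 2|A| - 1 ≤ |A + A| ≤ |A|(|A|+1)/2, i.e. 9 ≤ |A + A| ≤ 15.
Lower bound 2|A|-1 is attained iff A is an arithmetic progression.
Enumerate sums a + a' for a ≤ a' (symmetric, so this suffices):
a = -1: -1+-1=-2, -1+0=-1, -1+1=0, -1+7=6, -1+9=8
a = 0: 0+0=0, 0+1=1, 0+7=7, 0+9=9
a = 1: 1+1=2, 1+7=8, 1+9=10
a = 7: 7+7=14, 7+9=16
a = 9: 9+9=18
Distinct sums: {-2, -1, 0, 1, 2, 6, 7, 8, 9, 10, 14, 16, 18}
|A + A| = 13

|A + A| = 13


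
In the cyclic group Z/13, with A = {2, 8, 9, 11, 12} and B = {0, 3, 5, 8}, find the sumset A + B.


Work in Z/13Z: reduce every sum a + b modulo 13.
Enumerate all 20 pairs:
a = 2: 2+0=2, 2+3=5, 2+5=7, 2+8=10
a = 8: 8+0=8, 8+3=11, 8+5=0, 8+8=3
a = 9: 9+0=9, 9+3=12, 9+5=1, 9+8=4
a = 11: 11+0=11, 11+3=1, 11+5=3, 11+8=6
a = 12: 12+0=12, 12+3=2, 12+5=4, 12+8=7
Distinct residues collected: {0, 1, 2, 3, 4, 5, 6, 7, 8, 9, 10, 11, 12}
|A + B| = 13 (out of 13 total residues).

A + B = {0, 1, 2, 3, 4, 5, 6, 7, 8, 9, 10, 11, 12}


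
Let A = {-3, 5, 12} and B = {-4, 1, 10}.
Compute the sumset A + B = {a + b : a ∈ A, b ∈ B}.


A + B = {a + b : a ∈ A, b ∈ B}.
Enumerate all |A|·|B| = 3·3 = 9 pairs (a, b) and collect distinct sums.
a = -3: -3+-4=-7, -3+1=-2, -3+10=7
a = 5: 5+-4=1, 5+1=6, 5+10=15
a = 12: 12+-4=8, 12+1=13, 12+10=22
Collecting distinct sums: A + B = {-7, -2, 1, 6, 7, 8, 13, 15, 22}
|A + B| = 9

A + B = {-7, -2, 1, 6, 7, 8, 13, 15, 22}


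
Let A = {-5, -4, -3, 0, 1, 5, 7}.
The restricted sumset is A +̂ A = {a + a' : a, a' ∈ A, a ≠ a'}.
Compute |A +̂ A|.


Restricted sumset: A +̂ A = {a + a' : a ∈ A, a' ∈ A, a ≠ a'}.
Equivalently, take A + A and drop any sum 2a that is achievable ONLY as a + a for a ∈ A (i.e. sums representable only with equal summands).
Enumerate pairs (a, a') with a < a' (symmetric, so each unordered pair gives one sum; this covers all a ≠ a'):
  -5 + -4 = -9
  -5 + -3 = -8
  -5 + 0 = -5
  -5 + 1 = -4
  -5 + 5 = 0
  -5 + 7 = 2
  -4 + -3 = -7
  -4 + 0 = -4
  -4 + 1 = -3
  -4 + 5 = 1
  -4 + 7 = 3
  -3 + 0 = -3
  -3 + 1 = -2
  -3 + 5 = 2
  -3 + 7 = 4
  0 + 1 = 1
  0 + 5 = 5
  0 + 7 = 7
  1 + 5 = 6
  1 + 7 = 8
  5 + 7 = 12
Collected distinct sums: {-9, -8, -7, -5, -4, -3, -2, 0, 1, 2, 3, 4, 5, 6, 7, 8, 12}
|A +̂ A| = 17
(Reference bound: |A +̂ A| ≥ 2|A| - 3 for |A| ≥ 2, with |A| = 7 giving ≥ 11.)

|A +̂ A| = 17


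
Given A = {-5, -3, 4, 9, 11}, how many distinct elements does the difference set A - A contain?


A - A = {a - a' : a, a' ∈ A}; |A| = 5.
Bounds: 2|A|-1 ≤ |A - A| ≤ |A|² - |A| + 1, i.e. 9 ≤ |A - A| ≤ 21.
Note: 0 ∈ A - A always (from a - a). The set is symmetric: if d ∈ A - A then -d ∈ A - A.
Enumerate nonzero differences d = a - a' with a > a' (then include -d):
Positive differences: {2, 5, 7, 9, 12, 14, 16}
Full difference set: {0} ∪ (positive diffs) ∪ (negative diffs).
|A - A| = 1 + 2·7 = 15 (matches direct enumeration: 15).

|A - A| = 15


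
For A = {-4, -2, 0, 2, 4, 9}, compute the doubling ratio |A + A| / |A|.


|A| = 6.
Compute A + A by enumerating all 36 pairs.
A + A = {-8, -6, -4, -2, 0, 2, 4, 5, 6, 7, 8, 9, 11, 13, 18}, so |A + A| = 15.
K = |A + A| / |A| = 15/6 = 5/2 ≈ 2.5000.
Reference: AP of size 6 gives K = 11/6 ≈ 1.8333; a fully generic set of size 6 gives K ≈ 3.5000.

|A| = 6, |A + A| = 15, K = 15/6 = 5/2.


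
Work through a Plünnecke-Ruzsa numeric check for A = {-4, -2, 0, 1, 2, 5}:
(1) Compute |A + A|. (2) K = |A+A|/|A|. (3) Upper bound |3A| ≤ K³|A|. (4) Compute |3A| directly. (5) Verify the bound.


|A| = 6.
Step 1: Compute A + A by enumerating all 36 pairs.
A + A = {-8, -6, -4, -3, -2, -1, 0, 1, 2, 3, 4, 5, 6, 7, 10}, so |A + A| = 15.
Step 2: Doubling constant K = |A + A|/|A| = 15/6 = 15/6 ≈ 2.5000.
Step 3: Plünnecke-Ruzsa gives |3A| ≤ K³·|A| = (2.5000)³ · 6 ≈ 93.7500.
Step 4: Compute 3A = A + A + A directly by enumerating all triples (a,b,c) ∈ A³; |3A| = 24.
Step 5: Check 24 ≤ 93.7500? Yes ✓.

K = 15/6, Plünnecke-Ruzsa bound K³|A| ≈ 93.7500, |3A| = 24, inequality holds.


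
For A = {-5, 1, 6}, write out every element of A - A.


A - A = {a - a' : a, a' ∈ A}.
Compute a - a' for each ordered pair (a, a'):
a = -5: -5--5=0, -5-1=-6, -5-6=-11
a = 1: 1--5=6, 1-1=0, 1-6=-5
a = 6: 6--5=11, 6-1=5, 6-6=0
Collecting distinct values (and noting 0 appears from a-a):
A - A = {-11, -6, -5, 0, 5, 6, 11}
|A - A| = 7

A - A = {-11, -6, -5, 0, 5, 6, 11}


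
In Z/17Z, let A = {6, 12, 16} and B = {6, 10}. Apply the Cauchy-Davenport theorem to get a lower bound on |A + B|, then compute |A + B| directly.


Cauchy-Davenport: |A + B| ≥ min(p, |A| + |B| - 1) for A, B nonempty in Z/pZ.
|A| = 3, |B| = 2, p = 17.
CD lower bound = min(17, 3 + 2 - 1) = min(17, 4) = 4.
Compute A + B mod 17 directly:
a = 6: 6+6=12, 6+10=16
a = 12: 12+6=1, 12+10=5
a = 16: 16+6=5, 16+10=9
A + B = {1, 5, 9, 12, 16}, so |A + B| = 5.
Verify: 5 ≥ 4? Yes ✓.

CD lower bound = 4, actual |A + B| = 5.


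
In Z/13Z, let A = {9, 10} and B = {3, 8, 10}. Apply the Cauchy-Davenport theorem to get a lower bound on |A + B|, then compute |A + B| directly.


Cauchy-Davenport: |A + B| ≥ min(p, |A| + |B| - 1) for A, B nonempty in Z/pZ.
|A| = 2, |B| = 3, p = 13.
CD lower bound = min(13, 2 + 3 - 1) = min(13, 4) = 4.
Compute A + B mod 13 directly:
a = 9: 9+3=12, 9+8=4, 9+10=6
a = 10: 10+3=0, 10+8=5, 10+10=7
A + B = {0, 4, 5, 6, 7, 12}, so |A + B| = 6.
Verify: 6 ≥ 4? Yes ✓.

CD lower bound = 4, actual |A + B| = 6.


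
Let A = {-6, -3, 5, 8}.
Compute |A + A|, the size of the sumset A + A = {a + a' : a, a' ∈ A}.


A + A = {a + a' : a, a' ∈ A}; |A| = 4.
General bounds: 2|A| - 1 ≤ |A + A| ≤ |A|(|A|+1)/2, i.e. 7 ≤ |A + A| ≤ 10.
Lower bound 2|A|-1 is attained iff A is an arithmetic progression.
Enumerate sums a + a' for a ≤ a' (symmetric, so this suffices):
a = -6: -6+-6=-12, -6+-3=-9, -6+5=-1, -6+8=2
a = -3: -3+-3=-6, -3+5=2, -3+8=5
a = 5: 5+5=10, 5+8=13
a = 8: 8+8=16
Distinct sums: {-12, -9, -6, -1, 2, 5, 10, 13, 16}
|A + A| = 9

|A + A| = 9


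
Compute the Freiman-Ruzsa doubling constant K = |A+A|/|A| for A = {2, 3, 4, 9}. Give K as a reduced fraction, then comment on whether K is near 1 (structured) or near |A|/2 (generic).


|A| = 4.
Compute A + A by enumerating all 16 pairs.
A + A = {4, 5, 6, 7, 8, 11, 12, 13, 18}, so |A + A| = 9.
K = |A + A| / |A| = 9/4 (already in lowest terms) ≈ 2.2500.
Reference: AP of size 4 gives K = 7/4 ≈ 1.7500; a fully generic set of size 4 gives K ≈ 2.5000.

|A| = 4, |A + A| = 9, K = 9/4.


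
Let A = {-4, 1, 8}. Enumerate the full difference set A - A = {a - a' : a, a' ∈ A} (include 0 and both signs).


A - A = {a - a' : a, a' ∈ A}.
Compute a - a' for each ordered pair (a, a'):
a = -4: -4--4=0, -4-1=-5, -4-8=-12
a = 1: 1--4=5, 1-1=0, 1-8=-7
a = 8: 8--4=12, 8-1=7, 8-8=0
Collecting distinct values (and noting 0 appears from a-a):
A - A = {-12, -7, -5, 0, 5, 7, 12}
|A - A| = 7

A - A = {-12, -7, -5, 0, 5, 7, 12}


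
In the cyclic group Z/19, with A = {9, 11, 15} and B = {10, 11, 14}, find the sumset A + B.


Work in Z/19Z: reduce every sum a + b modulo 19.
Enumerate all 9 pairs:
a = 9: 9+10=0, 9+11=1, 9+14=4
a = 11: 11+10=2, 11+11=3, 11+14=6
a = 15: 15+10=6, 15+11=7, 15+14=10
Distinct residues collected: {0, 1, 2, 3, 4, 6, 7, 10}
|A + B| = 8 (out of 19 total residues).

A + B = {0, 1, 2, 3, 4, 6, 7, 10}


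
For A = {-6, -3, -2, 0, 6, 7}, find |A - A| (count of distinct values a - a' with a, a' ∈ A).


A - A = {a - a' : a, a' ∈ A}; |A| = 6.
Bounds: 2|A|-1 ≤ |A - A| ≤ |A|² - |A| + 1, i.e. 11 ≤ |A - A| ≤ 31.
Note: 0 ∈ A - A always (from a - a). The set is symmetric: if d ∈ A - A then -d ∈ A - A.
Enumerate nonzero differences d = a - a' with a > a' (then include -d):
Positive differences: {1, 2, 3, 4, 6, 7, 8, 9, 10, 12, 13}
Full difference set: {0} ∪ (positive diffs) ∪ (negative diffs).
|A - A| = 1 + 2·11 = 23 (matches direct enumeration: 23).

|A - A| = 23


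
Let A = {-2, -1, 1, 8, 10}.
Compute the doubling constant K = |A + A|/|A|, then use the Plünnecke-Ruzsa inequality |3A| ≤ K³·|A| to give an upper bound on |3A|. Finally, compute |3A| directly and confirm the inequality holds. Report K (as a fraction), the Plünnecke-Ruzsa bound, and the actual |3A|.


|A| = 5.
Step 1: Compute A + A by enumerating all 25 pairs.
A + A = {-4, -3, -2, -1, 0, 2, 6, 7, 8, 9, 11, 16, 18, 20}, so |A + A| = 14.
Step 2: Doubling constant K = |A + A|/|A| = 14/5 = 14/5 ≈ 2.8000.
Step 3: Plünnecke-Ruzsa gives |3A| ≤ K³·|A| = (2.8000)³ · 5 ≈ 109.7600.
Step 4: Compute 3A = A + A + A directly by enumerating all triples (a,b,c) ∈ A³; |3A| = 28.
Step 5: Check 28 ≤ 109.7600? Yes ✓.

K = 14/5, Plünnecke-Ruzsa bound K³|A| ≈ 109.7600, |3A| = 28, inequality holds.


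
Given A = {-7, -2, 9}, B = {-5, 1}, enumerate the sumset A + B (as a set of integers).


A + B = {a + b : a ∈ A, b ∈ B}.
Enumerate all |A|·|B| = 3·2 = 6 pairs (a, b) and collect distinct sums.
a = -7: -7+-5=-12, -7+1=-6
a = -2: -2+-5=-7, -2+1=-1
a = 9: 9+-5=4, 9+1=10
Collecting distinct sums: A + B = {-12, -7, -6, -1, 4, 10}
|A + B| = 6

A + B = {-12, -7, -6, -1, 4, 10}


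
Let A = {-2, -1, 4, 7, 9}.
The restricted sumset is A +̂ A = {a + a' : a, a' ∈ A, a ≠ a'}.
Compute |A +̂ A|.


Restricted sumset: A +̂ A = {a + a' : a ∈ A, a' ∈ A, a ≠ a'}.
Equivalently, take A + A and drop any sum 2a that is achievable ONLY as a + a for a ∈ A (i.e. sums representable only with equal summands).
Enumerate pairs (a, a') with a < a' (symmetric, so each unordered pair gives one sum; this covers all a ≠ a'):
  -2 + -1 = -3
  -2 + 4 = 2
  -2 + 7 = 5
  -2 + 9 = 7
  -1 + 4 = 3
  -1 + 7 = 6
  -1 + 9 = 8
  4 + 7 = 11
  4 + 9 = 13
  7 + 9 = 16
Collected distinct sums: {-3, 2, 3, 5, 6, 7, 8, 11, 13, 16}
|A +̂ A| = 10
(Reference bound: |A +̂ A| ≥ 2|A| - 3 for |A| ≥ 2, with |A| = 5 giving ≥ 7.)

|A +̂ A| = 10


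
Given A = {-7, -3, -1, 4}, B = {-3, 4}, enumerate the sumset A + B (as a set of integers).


A + B = {a + b : a ∈ A, b ∈ B}.
Enumerate all |A|·|B| = 4·2 = 8 pairs (a, b) and collect distinct sums.
a = -7: -7+-3=-10, -7+4=-3
a = -3: -3+-3=-6, -3+4=1
a = -1: -1+-3=-4, -1+4=3
a = 4: 4+-3=1, 4+4=8
Collecting distinct sums: A + B = {-10, -6, -4, -3, 1, 3, 8}
|A + B| = 7

A + B = {-10, -6, -4, -3, 1, 3, 8}


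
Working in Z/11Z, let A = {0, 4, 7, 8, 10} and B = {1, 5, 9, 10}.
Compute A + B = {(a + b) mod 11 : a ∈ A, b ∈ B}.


Work in Z/11Z: reduce every sum a + b modulo 11.
Enumerate all 20 pairs:
a = 0: 0+1=1, 0+5=5, 0+9=9, 0+10=10
a = 4: 4+1=5, 4+5=9, 4+9=2, 4+10=3
a = 7: 7+1=8, 7+5=1, 7+9=5, 7+10=6
a = 8: 8+1=9, 8+5=2, 8+9=6, 8+10=7
a = 10: 10+1=0, 10+5=4, 10+9=8, 10+10=9
Distinct residues collected: {0, 1, 2, 3, 4, 5, 6, 7, 8, 9, 10}
|A + B| = 11 (out of 11 total residues).

A + B = {0, 1, 2, 3, 4, 5, 6, 7, 8, 9, 10}


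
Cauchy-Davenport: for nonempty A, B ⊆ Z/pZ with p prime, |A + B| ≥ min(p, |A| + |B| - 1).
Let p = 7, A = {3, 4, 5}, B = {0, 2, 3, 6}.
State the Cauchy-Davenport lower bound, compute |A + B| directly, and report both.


Cauchy-Davenport: |A + B| ≥ min(p, |A| + |B| - 1) for A, B nonempty in Z/pZ.
|A| = 3, |B| = 4, p = 7.
CD lower bound = min(7, 3 + 4 - 1) = min(7, 6) = 6.
Compute A + B mod 7 directly:
a = 3: 3+0=3, 3+2=5, 3+3=6, 3+6=2
a = 4: 4+0=4, 4+2=6, 4+3=0, 4+6=3
a = 5: 5+0=5, 5+2=0, 5+3=1, 5+6=4
A + B = {0, 1, 2, 3, 4, 5, 6}, so |A + B| = 7.
Verify: 7 ≥ 6? Yes ✓.

CD lower bound = 6, actual |A + B| = 7.


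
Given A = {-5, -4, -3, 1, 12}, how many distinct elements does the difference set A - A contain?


A - A = {a - a' : a, a' ∈ A}; |A| = 5.
Bounds: 2|A|-1 ≤ |A - A| ≤ |A|² - |A| + 1, i.e. 9 ≤ |A - A| ≤ 21.
Note: 0 ∈ A - A always (from a - a). The set is symmetric: if d ∈ A - A then -d ∈ A - A.
Enumerate nonzero differences d = a - a' with a > a' (then include -d):
Positive differences: {1, 2, 4, 5, 6, 11, 15, 16, 17}
Full difference set: {0} ∪ (positive diffs) ∪ (negative diffs).
|A - A| = 1 + 2·9 = 19 (matches direct enumeration: 19).

|A - A| = 19


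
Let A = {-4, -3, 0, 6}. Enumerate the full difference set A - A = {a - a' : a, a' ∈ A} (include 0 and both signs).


A - A = {a - a' : a, a' ∈ A}.
Compute a - a' for each ordered pair (a, a'):
a = -4: -4--4=0, -4--3=-1, -4-0=-4, -4-6=-10
a = -3: -3--4=1, -3--3=0, -3-0=-3, -3-6=-9
a = 0: 0--4=4, 0--3=3, 0-0=0, 0-6=-6
a = 6: 6--4=10, 6--3=9, 6-0=6, 6-6=0
Collecting distinct values (and noting 0 appears from a-a):
A - A = {-10, -9, -6, -4, -3, -1, 0, 1, 3, 4, 6, 9, 10}
|A - A| = 13

A - A = {-10, -9, -6, -4, -3, -1, 0, 1, 3, 4, 6, 9, 10}


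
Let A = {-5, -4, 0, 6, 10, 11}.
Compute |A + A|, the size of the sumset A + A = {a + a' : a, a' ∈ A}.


A + A = {a + a' : a, a' ∈ A}; |A| = 6.
General bounds: 2|A| - 1 ≤ |A + A| ≤ |A|(|A|+1)/2, i.e. 11 ≤ |A + A| ≤ 21.
Lower bound 2|A|-1 is attained iff A is an arithmetic progression.
Enumerate sums a + a' for a ≤ a' (symmetric, so this suffices):
a = -5: -5+-5=-10, -5+-4=-9, -5+0=-5, -5+6=1, -5+10=5, -5+11=6
a = -4: -4+-4=-8, -4+0=-4, -4+6=2, -4+10=6, -4+11=7
a = 0: 0+0=0, 0+6=6, 0+10=10, 0+11=11
a = 6: 6+6=12, 6+10=16, 6+11=17
a = 10: 10+10=20, 10+11=21
a = 11: 11+11=22
Distinct sums: {-10, -9, -8, -5, -4, 0, 1, 2, 5, 6, 7, 10, 11, 12, 16, 17, 20, 21, 22}
|A + A| = 19

|A + A| = 19


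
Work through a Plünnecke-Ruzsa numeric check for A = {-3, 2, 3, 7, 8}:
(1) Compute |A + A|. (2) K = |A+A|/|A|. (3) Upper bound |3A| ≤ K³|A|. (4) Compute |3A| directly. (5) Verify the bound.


|A| = 5.
Step 1: Compute A + A by enumerating all 25 pairs.
A + A = {-6, -1, 0, 4, 5, 6, 9, 10, 11, 14, 15, 16}, so |A + A| = 12.
Step 2: Doubling constant K = |A + A|/|A| = 12/5 = 12/5 ≈ 2.4000.
Step 3: Plünnecke-Ruzsa gives |3A| ≤ K³·|A| = (2.4000)³ · 5 ≈ 69.1200.
Step 4: Compute 3A = A + A + A directly by enumerating all triples (a,b,c) ∈ A³; |3A| = 22.
Step 5: Check 22 ≤ 69.1200? Yes ✓.

K = 12/5, Plünnecke-Ruzsa bound K³|A| ≈ 69.1200, |3A| = 22, inequality holds.


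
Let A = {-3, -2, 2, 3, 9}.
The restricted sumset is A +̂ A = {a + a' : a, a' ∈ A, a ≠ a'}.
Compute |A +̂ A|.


Restricted sumset: A +̂ A = {a + a' : a ∈ A, a' ∈ A, a ≠ a'}.
Equivalently, take A + A and drop any sum 2a that is achievable ONLY as a + a for a ∈ A (i.e. sums representable only with equal summands).
Enumerate pairs (a, a') with a < a' (symmetric, so each unordered pair gives one sum; this covers all a ≠ a'):
  -3 + -2 = -5
  -3 + 2 = -1
  -3 + 3 = 0
  -3 + 9 = 6
  -2 + 2 = 0
  -2 + 3 = 1
  -2 + 9 = 7
  2 + 3 = 5
  2 + 9 = 11
  3 + 9 = 12
Collected distinct sums: {-5, -1, 0, 1, 5, 6, 7, 11, 12}
|A +̂ A| = 9
(Reference bound: |A +̂ A| ≥ 2|A| - 3 for |A| ≥ 2, with |A| = 5 giving ≥ 7.)

|A +̂ A| = 9


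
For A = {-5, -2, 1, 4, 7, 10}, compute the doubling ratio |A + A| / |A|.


|A| = 6.
Compute A + A by enumerating all 36 pairs.
A + A = {-10, -7, -4, -1, 2, 5, 8, 11, 14, 17, 20}, so |A + A| = 11.
K = |A + A| / |A| = 11/6 (already in lowest terms) ≈ 1.8333.
Reference: AP of size 6 gives K = 11/6 ≈ 1.8333; a fully generic set of size 6 gives K ≈ 3.5000.

|A| = 6, |A + A| = 11, K = 11/6.


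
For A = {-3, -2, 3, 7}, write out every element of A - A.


A - A = {a - a' : a, a' ∈ A}.
Compute a - a' for each ordered pair (a, a'):
a = -3: -3--3=0, -3--2=-1, -3-3=-6, -3-7=-10
a = -2: -2--3=1, -2--2=0, -2-3=-5, -2-7=-9
a = 3: 3--3=6, 3--2=5, 3-3=0, 3-7=-4
a = 7: 7--3=10, 7--2=9, 7-3=4, 7-7=0
Collecting distinct values (and noting 0 appears from a-a):
A - A = {-10, -9, -6, -5, -4, -1, 0, 1, 4, 5, 6, 9, 10}
|A - A| = 13

A - A = {-10, -9, -6, -5, -4, -1, 0, 1, 4, 5, 6, 9, 10}


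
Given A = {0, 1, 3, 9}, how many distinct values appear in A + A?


A + A = {a + a' : a, a' ∈ A}; |A| = 4.
General bounds: 2|A| - 1 ≤ |A + A| ≤ |A|(|A|+1)/2, i.e. 7 ≤ |A + A| ≤ 10.
Lower bound 2|A|-1 is attained iff A is an arithmetic progression.
Enumerate sums a + a' for a ≤ a' (symmetric, so this suffices):
a = 0: 0+0=0, 0+1=1, 0+3=3, 0+9=9
a = 1: 1+1=2, 1+3=4, 1+9=10
a = 3: 3+3=6, 3+9=12
a = 9: 9+9=18
Distinct sums: {0, 1, 2, 3, 4, 6, 9, 10, 12, 18}
|A + A| = 10

|A + A| = 10


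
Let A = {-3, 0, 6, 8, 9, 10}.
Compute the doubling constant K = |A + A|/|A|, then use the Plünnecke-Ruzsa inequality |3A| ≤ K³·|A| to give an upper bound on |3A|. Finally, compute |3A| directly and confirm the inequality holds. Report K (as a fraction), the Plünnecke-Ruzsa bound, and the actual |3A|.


|A| = 6.
Step 1: Compute A + A by enumerating all 36 pairs.
A + A = {-6, -3, 0, 3, 5, 6, 7, 8, 9, 10, 12, 14, 15, 16, 17, 18, 19, 20}, so |A + A| = 18.
Step 2: Doubling constant K = |A + A|/|A| = 18/6 = 18/6 ≈ 3.0000.
Step 3: Plünnecke-Ruzsa gives |3A| ≤ K³·|A| = (3.0000)³ · 6 ≈ 162.0000.
Step 4: Compute 3A = A + A + A directly by enumerating all triples (a,b,c) ∈ A³; |3A| = 33.
Step 5: Check 33 ≤ 162.0000? Yes ✓.

K = 18/6, Plünnecke-Ruzsa bound K³|A| ≈ 162.0000, |3A| = 33, inequality holds.


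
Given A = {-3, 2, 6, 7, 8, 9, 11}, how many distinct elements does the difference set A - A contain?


A - A = {a - a' : a, a' ∈ A}; |A| = 7.
Bounds: 2|A|-1 ≤ |A - A| ≤ |A|² - |A| + 1, i.e. 13 ≤ |A - A| ≤ 43.
Note: 0 ∈ A - A always (from a - a). The set is symmetric: if d ∈ A - A then -d ∈ A - A.
Enumerate nonzero differences d = a - a' with a > a' (then include -d):
Positive differences: {1, 2, 3, 4, 5, 6, 7, 9, 10, 11, 12, 14}
Full difference set: {0} ∪ (positive diffs) ∪ (negative diffs).
|A - A| = 1 + 2·12 = 25 (matches direct enumeration: 25).

|A - A| = 25


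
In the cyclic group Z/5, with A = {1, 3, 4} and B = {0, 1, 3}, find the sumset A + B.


Work in Z/5Z: reduce every sum a + b modulo 5.
Enumerate all 9 pairs:
a = 1: 1+0=1, 1+1=2, 1+3=4
a = 3: 3+0=3, 3+1=4, 3+3=1
a = 4: 4+0=4, 4+1=0, 4+3=2
Distinct residues collected: {0, 1, 2, 3, 4}
|A + B| = 5 (out of 5 total residues).

A + B = {0, 1, 2, 3, 4}


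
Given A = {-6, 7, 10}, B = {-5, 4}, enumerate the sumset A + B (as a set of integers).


A + B = {a + b : a ∈ A, b ∈ B}.
Enumerate all |A|·|B| = 3·2 = 6 pairs (a, b) and collect distinct sums.
a = -6: -6+-5=-11, -6+4=-2
a = 7: 7+-5=2, 7+4=11
a = 10: 10+-5=5, 10+4=14
Collecting distinct sums: A + B = {-11, -2, 2, 5, 11, 14}
|A + B| = 6

A + B = {-11, -2, 2, 5, 11, 14}


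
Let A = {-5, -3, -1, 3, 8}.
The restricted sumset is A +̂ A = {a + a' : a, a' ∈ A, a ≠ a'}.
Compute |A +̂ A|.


Restricted sumset: A +̂ A = {a + a' : a ∈ A, a' ∈ A, a ≠ a'}.
Equivalently, take A + A and drop any sum 2a that is achievable ONLY as a + a for a ∈ A (i.e. sums representable only with equal summands).
Enumerate pairs (a, a') with a < a' (symmetric, so each unordered pair gives one sum; this covers all a ≠ a'):
  -5 + -3 = -8
  -5 + -1 = -6
  -5 + 3 = -2
  -5 + 8 = 3
  -3 + -1 = -4
  -3 + 3 = 0
  -3 + 8 = 5
  -1 + 3 = 2
  -1 + 8 = 7
  3 + 8 = 11
Collected distinct sums: {-8, -6, -4, -2, 0, 2, 3, 5, 7, 11}
|A +̂ A| = 10
(Reference bound: |A +̂ A| ≥ 2|A| - 3 for |A| ≥ 2, with |A| = 5 giving ≥ 7.)

|A +̂ A| = 10


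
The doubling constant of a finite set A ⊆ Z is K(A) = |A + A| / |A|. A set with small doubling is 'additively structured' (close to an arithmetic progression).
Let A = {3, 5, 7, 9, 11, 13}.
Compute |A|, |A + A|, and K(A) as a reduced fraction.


|A| = 6.
Compute A + A by enumerating all 36 pairs.
A + A = {6, 8, 10, 12, 14, 16, 18, 20, 22, 24, 26}, so |A + A| = 11.
K = |A + A| / |A| = 11/6 (already in lowest terms) ≈ 1.8333.
Reference: AP of size 6 gives K = 11/6 ≈ 1.8333; a fully generic set of size 6 gives K ≈ 3.5000.

|A| = 6, |A + A| = 11, K = 11/6.


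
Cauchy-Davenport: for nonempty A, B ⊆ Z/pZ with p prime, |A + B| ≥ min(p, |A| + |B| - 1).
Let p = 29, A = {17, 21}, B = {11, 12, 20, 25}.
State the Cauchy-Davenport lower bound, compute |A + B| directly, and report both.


Cauchy-Davenport: |A + B| ≥ min(p, |A| + |B| - 1) for A, B nonempty in Z/pZ.
|A| = 2, |B| = 4, p = 29.
CD lower bound = min(29, 2 + 4 - 1) = min(29, 5) = 5.
Compute A + B mod 29 directly:
a = 17: 17+11=28, 17+12=0, 17+20=8, 17+25=13
a = 21: 21+11=3, 21+12=4, 21+20=12, 21+25=17
A + B = {0, 3, 4, 8, 12, 13, 17, 28}, so |A + B| = 8.
Verify: 8 ≥ 5? Yes ✓.

CD lower bound = 5, actual |A + B| = 8.


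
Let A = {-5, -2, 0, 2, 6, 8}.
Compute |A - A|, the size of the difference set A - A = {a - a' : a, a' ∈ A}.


A - A = {a - a' : a, a' ∈ A}; |A| = 6.
Bounds: 2|A|-1 ≤ |A - A| ≤ |A|² - |A| + 1, i.e. 11 ≤ |A - A| ≤ 31.
Note: 0 ∈ A - A always (from a - a). The set is symmetric: if d ∈ A - A then -d ∈ A - A.
Enumerate nonzero differences d = a - a' with a > a' (then include -d):
Positive differences: {2, 3, 4, 5, 6, 7, 8, 10, 11, 13}
Full difference set: {0} ∪ (positive diffs) ∪ (negative diffs).
|A - A| = 1 + 2·10 = 21 (matches direct enumeration: 21).

|A - A| = 21


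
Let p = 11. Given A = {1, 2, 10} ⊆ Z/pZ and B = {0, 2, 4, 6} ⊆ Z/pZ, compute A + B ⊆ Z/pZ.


Work in Z/11Z: reduce every sum a + b modulo 11.
Enumerate all 12 pairs:
a = 1: 1+0=1, 1+2=3, 1+4=5, 1+6=7
a = 2: 2+0=2, 2+2=4, 2+4=6, 2+6=8
a = 10: 10+0=10, 10+2=1, 10+4=3, 10+6=5
Distinct residues collected: {1, 2, 3, 4, 5, 6, 7, 8, 10}
|A + B| = 9 (out of 11 total residues).

A + B = {1, 2, 3, 4, 5, 6, 7, 8, 10}


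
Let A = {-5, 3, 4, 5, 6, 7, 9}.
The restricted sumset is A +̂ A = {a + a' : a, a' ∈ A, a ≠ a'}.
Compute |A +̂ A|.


Restricted sumset: A +̂ A = {a + a' : a ∈ A, a' ∈ A, a ≠ a'}.
Equivalently, take A + A and drop any sum 2a that is achievable ONLY as a + a for a ∈ A (i.e. sums representable only with equal summands).
Enumerate pairs (a, a') with a < a' (symmetric, so each unordered pair gives one sum; this covers all a ≠ a'):
  -5 + 3 = -2
  -5 + 4 = -1
  -5 + 5 = 0
  -5 + 6 = 1
  -5 + 7 = 2
  -5 + 9 = 4
  3 + 4 = 7
  3 + 5 = 8
  3 + 6 = 9
  3 + 7 = 10
  3 + 9 = 12
  4 + 5 = 9
  4 + 6 = 10
  4 + 7 = 11
  4 + 9 = 13
  5 + 6 = 11
  5 + 7 = 12
  5 + 9 = 14
  6 + 7 = 13
  6 + 9 = 15
  7 + 9 = 16
Collected distinct sums: {-2, -1, 0, 1, 2, 4, 7, 8, 9, 10, 11, 12, 13, 14, 15, 16}
|A +̂ A| = 16
(Reference bound: |A +̂ A| ≥ 2|A| - 3 for |A| ≥ 2, with |A| = 7 giving ≥ 11.)

|A +̂ A| = 16


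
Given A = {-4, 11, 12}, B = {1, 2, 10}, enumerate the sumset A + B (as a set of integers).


A + B = {a + b : a ∈ A, b ∈ B}.
Enumerate all |A|·|B| = 3·3 = 9 pairs (a, b) and collect distinct sums.
a = -4: -4+1=-3, -4+2=-2, -4+10=6
a = 11: 11+1=12, 11+2=13, 11+10=21
a = 12: 12+1=13, 12+2=14, 12+10=22
Collecting distinct sums: A + B = {-3, -2, 6, 12, 13, 14, 21, 22}
|A + B| = 8

A + B = {-3, -2, 6, 12, 13, 14, 21, 22}


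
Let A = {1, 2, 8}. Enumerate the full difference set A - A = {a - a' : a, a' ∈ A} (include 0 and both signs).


A - A = {a - a' : a, a' ∈ A}.
Compute a - a' for each ordered pair (a, a'):
a = 1: 1-1=0, 1-2=-1, 1-8=-7
a = 2: 2-1=1, 2-2=0, 2-8=-6
a = 8: 8-1=7, 8-2=6, 8-8=0
Collecting distinct values (and noting 0 appears from a-a):
A - A = {-7, -6, -1, 0, 1, 6, 7}
|A - A| = 7

A - A = {-7, -6, -1, 0, 1, 6, 7}


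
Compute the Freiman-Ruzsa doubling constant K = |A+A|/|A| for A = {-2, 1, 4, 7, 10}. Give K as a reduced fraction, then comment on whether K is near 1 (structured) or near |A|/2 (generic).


|A| = 5.
Compute A + A by enumerating all 25 pairs.
A + A = {-4, -1, 2, 5, 8, 11, 14, 17, 20}, so |A + A| = 9.
K = |A + A| / |A| = 9/5 (already in lowest terms) ≈ 1.8000.
Reference: AP of size 5 gives K = 9/5 ≈ 1.8000; a fully generic set of size 5 gives K ≈ 3.0000.

|A| = 5, |A + A| = 9, K = 9/5.


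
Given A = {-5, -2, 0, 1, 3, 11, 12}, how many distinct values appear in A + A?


A + A = {a + a' : a, a' ∈ A}; |A| = 7.
General bounds: 2|A| - 1 ≤ |A + A| ≤ |A|(|A|+1)/2, i.e. 13 ≤ |A + A| ≤ 28.
Lower bound 2|A|-1 is attained iff A is an arithmetic progression.
Enumerate sums a + a' for a ≤ a' (symmetric, so this suffices):
a = -5: -5+-5=-10, -5+-2=-7, -5+0=-5, -5+1=-4, -5+3=-2, -5+11=6, -5+12=7
a = -2: -2+-2=-4, -2+0=-2, -2+1=-1, -2+3=1, -2+11=9, -2+12=10
a = 0: 0+0=0, 0+1=1, 0+3=3, 0+11=11, 0+12=12
a = 1: 1+1=2, 1+3=4, 1+11=12, 1+12=13
a = 3: 3+3=6, 3+11=14, 3+12=15
a = 11: 11+11=22, 11+12=23
a = 12: 12+12=24
Distinct sums: {-10, -7, -5, -4, -2, -1, 0, 1, 2, 3, 4, 6, 7, 9, 10, 11, 12, 13, 14, 15, 22, 23, 24}
|A + A| = 23

|A + A| = 23


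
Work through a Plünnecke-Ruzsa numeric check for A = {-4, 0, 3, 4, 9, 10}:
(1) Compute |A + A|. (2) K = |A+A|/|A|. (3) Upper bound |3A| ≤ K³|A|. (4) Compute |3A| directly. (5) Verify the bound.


|A| = 6.
Step 1: Compute A + A by enumerating all 36 pairs.
A + A = {-8, -4, -1, 0, 3, 4, 5, 6, 7, 8, 9, 10, 12, 13, 14, 18, 19, 20}, so |A + A| = 18.
Step 2: Doubling constant K = |A + A|/|A| = 18/6 = 18/6 ≈ 3.0000.
Step 3: Plünnecke-Ruzsa gives |3A| ≤ K³·|A| = (3.0000)³ · 6 ≈ 162.0000.
Step 4: Compute 3A = A + A + A directly by enumerating all triples (a,b,c) ∈ A³; |3A| = 34.
Step 5: Check 34 ≤ 162.0000? Yes ✓.

K = 18/6, Plünnecke-Ruzsa bound K³|A| ≈ 162.0000, |3A| = 34, inequality holds.


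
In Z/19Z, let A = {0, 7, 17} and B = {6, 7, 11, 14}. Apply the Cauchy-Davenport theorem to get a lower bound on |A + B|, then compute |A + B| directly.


Cauchy-Davenport: |A + B| ≥ min(p, |A| + |B| - 1) for A, B nonempty in Z/pZ.
|A| = 3, |B| = 4, p = 19.
CD lower bound = min(19, 3 + 4 - 1) = min(19, 6) = 6.
Compute A + B mod 19 directly:
a = 0: 0+6=6, 0+7=7, 0+11=11, 0+14=14
a = 7: 7+6=13, 7+7=14, 7+11=18, 7+14=2
a = 17: 17+6=4, 17+7=5, 17+11=9, 17+14=12
A + B = {2, 4, 5, 6, 7, 9, 11, 12, 13, 14, 18}, so |A + B| = 11.
Verify: 11 ≥ 6? Yes ✓.

CD lower bound = 6, actual |A + B| = 11.


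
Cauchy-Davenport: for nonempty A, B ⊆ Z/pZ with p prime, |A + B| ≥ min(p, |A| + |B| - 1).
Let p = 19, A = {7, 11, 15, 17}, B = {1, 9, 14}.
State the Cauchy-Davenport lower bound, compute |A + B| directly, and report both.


Cauchy-Davenport: |A + B| ≥ min(p, |A| + |B| - 1) for A, B nonempty in Z/pZ.
|A| = 4, |B| = 3, p = 19.
CD lower bound = min(19, 4 + 3 - 1) = min(19, 6) = 6.
Compute A + B mod 19 directly:
a = 7: 7+1=8, 7+9=16, 7+14=2
a = 11: 11+1=12, 11+9=1, 11+14=6
a = 15: 15+1=16, 15+9=5, 15+14=10
a = 17: 17+1=18, 17+9=7, 17+14=12
A + B = {1, 2, 5, 6, 7, 8, 10, 12, 16, 18}, so |A + B| = 10.
Verify: 10 ≥ 6? Yes ✓.

CD lower bound = 6, actual |A + B| = 10.


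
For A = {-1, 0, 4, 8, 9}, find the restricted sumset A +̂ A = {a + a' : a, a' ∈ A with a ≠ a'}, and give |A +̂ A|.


Restricted sumset: A +̂ A = {a + a' : a ∈ A, a' ∈ A, a ≠ a'}.
Equivalently, take A + A and drop any sum 2a that is achievable ONLY as a + a for a ∈ A (i.e. sums representable only with equal summands).
Enumerate pairs (a, a') with a < a' (symmetric, so each unordered pair gives one sum; this covers all a ≠ a'):
  -1 + 0 = -1
  -1 + 4 = 3
  -1 + 8 = 7
  -1 + 9 = 8
  0 + 4 = 4
  0 + 8 = 8
  0 + 9 = 9
  4 + 8 = 12
  4 + 9 = 13
  8 + 9 = 17
Collected distinct sums: {-1, 3, 4, 7, 8, 9, 12, 13, 17}
|A +̂ A| = 9
(Reference bound: |A +̂ A| ≥ 2|A| - 3 for |A| ≥ 2, with |A| = 5 giving ≥ 7.)

|A +̂ A| = 9


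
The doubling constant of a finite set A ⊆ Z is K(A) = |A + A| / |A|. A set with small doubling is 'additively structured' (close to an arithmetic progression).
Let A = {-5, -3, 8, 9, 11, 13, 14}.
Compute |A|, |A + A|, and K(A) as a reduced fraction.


|A| = 7.
Compute A + A by enumerating all 49 pairs.
A + A = {-10, -8, -6, 3, 4, 5, 6, 8, 9, 10, 11, 16, 17, 18, 19, 20, 21, 22, 23, 24, 25, 26, 27, 28}, so |A + A| = 24.
K = |A + A| / |A| = 24/7 (already in lowest terms) ≈ 3.4286.
Reference: AP of size 7 gives K = 13/7 ≈ 1.8571; a fully generic set of size 7 gives K ≈ 4.0000.

|A| = 7, |A + A| = 24, K = 24/7.


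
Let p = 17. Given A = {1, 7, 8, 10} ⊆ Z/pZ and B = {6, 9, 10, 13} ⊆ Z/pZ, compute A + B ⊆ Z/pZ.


Work in Z/17Z: reduce every sum a + b modulo 17.
Enumerate all 16 pairs:
a = 1: 1+6=7, 1+9=10, 1+10=11, 1+13=14
a = 7: 7+6=13, 7+9=16, 7+10=0, 7+13=3
a = 8: 8+6=14, 8+9=0, 8+10=1, 8+13=4
a = 10: 10+6=16, 10+9=2, 10+10=3, 10+13=6
Distinct residues collected: {0, 1, 2, 3, 4, 6, 7, 10, 11, 13, 14, 16}
|A + B| = 12 (out of 17 total residues).

A + B = {0, 1, 2, 3, 4, 6, 7, 10, 11, 13, 14, 16}


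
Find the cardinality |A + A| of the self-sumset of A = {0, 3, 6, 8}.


A + A = {a + a' : a, a' ∈ A}; |A| = 4.
General bounds: 2|A| - 1 ≤ |A + A| ≤ |A|(|A|+1)/2, i.e. 7 ≤ |A + A| ≤ 10.
Lower bound 2|A|-1 is attained iff A is an arithmetic progression.
Enumerate sums a + a' for a ≤ a' (symmetric, so this suffices):
a = 0: 0+0=0, 0+3=3, 0+6=6, 0+8=8
a = 3: 3+3=6, 3+6=9, 3+8=11
a = 6: 6+6=12, 6+8=14
a = 8: 8+8=16
Distinct sums: {0, 3, 6, 8, 9, 11, 12, 14, 16}
|A + A| = 9

|A + A| = 9


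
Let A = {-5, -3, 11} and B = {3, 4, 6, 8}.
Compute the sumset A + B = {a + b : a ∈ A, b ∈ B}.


A + B = {a + b : a ∈ A, b ∈ B}.
Enumerate all |A|·|B| = 3·4 = 12 pairs (a, b) and collect distinct sums.
a = -5: -5+3=-2, -5+4=-1, -5+6=1, -5+8=3
a = -3: -3+3=0, -3+4=1, -3+6=3, -3+8=5
a = 11: 11+3=14, 11+4=15, 11+6=17, 11+8=19
Collecting distinct sums: A + B = {-2, -1, 0, 1, 3, 5, 14, 15, 17, 19}
|A + B| = 10

A + B = {-2, -1, 0, 1, 3, 5, 14, 15, 17, 19}


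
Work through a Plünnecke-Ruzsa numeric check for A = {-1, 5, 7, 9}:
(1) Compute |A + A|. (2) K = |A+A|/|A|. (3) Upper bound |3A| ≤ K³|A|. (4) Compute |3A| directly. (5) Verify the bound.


|A| = 4.
Step 1: Compute A + A by enumerating all 16 pairs.
A + A = {-2, 4, 6, 8, 10, 12, 14, 16, 18}, so |A + A| = 9.
Step 2: Doubling constant K = |A + A|/|A| = 9/4 = 9/4 ≈ 2.2500.
Step 3: Plünnecke-Ruzsa gives |3A| ≤ K³·|A| = (2.2500)³ · 4 ≈ 45.5625.
Step 4: Compute 3A = A + A + A directly by enumerating all triples (a,b,c) ∈ A³; |3A| = 14.
Step 5: Check 14 ≤ 45.5625? Yes ✓.

K = 9/4, Plünnecke-Ruzsa bound K³|A| ≈ 45.5625, |3A| = 14, inequality holds.


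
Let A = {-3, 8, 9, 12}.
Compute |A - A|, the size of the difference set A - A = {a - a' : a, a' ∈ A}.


A - A = {a - a' : a, a' ∈ A}; |A| = 4.
Bounds: 2|A|-1 ≤ |A - A| ≤ |A|² - |A| + 1, i.e. 7 ≤ |A - A| ≤ 13.
Note: 0 ∈ A - A always (from a - a). The set is symmetric: if d ∈ A - A then -d ∈ A - A.
Enumerate nonzero differences d = a - a' with a > a' (then include -d):
Positive differences: {1, 3, 4, 11, 12, 15}
Full difference set: {0} ∪ (positive diffs) ∪ (negative diffs).
|A - A| = 1 + 2·6 = 13 (matches direct enumeration: 13).

|A - A| = 13


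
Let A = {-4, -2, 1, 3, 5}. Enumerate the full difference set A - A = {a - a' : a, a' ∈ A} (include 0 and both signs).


A - A = {a - a' : a, a' ∈ A}.
Compute a - a' for each ordered pair (a, a'):
a = -4: -4--4=0, -4--2=-2, -4-1=-5, -4-3=-7, -4-5=-9
a = -2: -2--4=2, -2--2=0, -2-1=-3, -2-3=-5, -2-5=-7
a = 1: 1--4=5, 1--2=3, 1-1=0, 1-3=-2, 1-5=-4
a = 3: 3--4=7, 3--2=5, 3-1=2, 3-3=0, 3-5=-2
a = 5: 5--4=9, 5--2=7, 5-1=4, 5-3=2, 5-5=0
Collecting distinct values (and noting 0 appears from a-a):
A - A = {-9, -7, -5, -4, -3, -2, 0, 2, 3, 4, 5, 7, 9}
|A - A| = 13

A - A = {-9, -7, -5, -4, -3, -2, 0, 2, 3, 4, 5, 7, 9}


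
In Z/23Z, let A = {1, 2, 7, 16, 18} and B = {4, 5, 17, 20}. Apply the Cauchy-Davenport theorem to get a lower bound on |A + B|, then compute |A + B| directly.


Cauchy-Davenport: |A + B| ≥ min(p, |A| + |B| - 1) for A, B nonempty in Z/pZ.
|A| = 5, |B| = 4, p = 23.
CD lower bound = min(23, 5 + 4 - 1) = min(23, 8) = 8.
Compute A + B mod 23 directly:
a = 1: 1+4=5, 1+5=6, 1+17=18, 1+20=21
a = 2: 2+4=6, 2+5=7, 2+17=19, 2+20=22
a = 7: 7+4=11, 7+5=12, 7+17=1, 7+20=4
a = 16: 16+4=20, 16+5=21, 16+17=10, 16+20=13
a = 18: 18+4=22, 18+5=0, 18+17=12, 18+20=15
A + B = {0, 1, 4, 5, 6, 7, 10, 11, 12, 13, 15, 18, 19, 20, 21, 22}, so |A + B| = 16.
Verify: 16 ≥ 8? Yes ✓.

CD lower bound = 8, actual |A + B| = 16.


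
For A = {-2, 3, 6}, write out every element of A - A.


A - A = {a - a' : a, a' ∈ A}.
Compute a - a' for each ordered pair (a, a'):
a = -2: -2--2=0, -2-3=-5, -2-6=-8
a = 3: 3--2=5, 3-3=0, 3-6=-3
a = 6: 6--2=8, 6-3=3, 6-6=0
Collecting distinct values (and noting 0 appears from a-a):
A - A = {-8, -5, -3, 0, 3, 5, 8}
|A - A| = 7

A - A = {-8, -5, -3, 0, 3, 5, 8}


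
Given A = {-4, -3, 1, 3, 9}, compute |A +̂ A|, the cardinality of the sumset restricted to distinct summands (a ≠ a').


Restricted sumset: A +̂ A = {a + a' : a ∈ A, a' ∈ A, a ≠ a'}.
Equivalently, take A + A and drop any sum 2a that is achievable ONLY as a + a for a ∈ A (i.e. sums representable only with equal summands).
Enumerate pairs (a, a') with a < a' (symmetric, so each unordered pair gives one sum; this covers all a ≠ a'):
  -4 + -3 = -7
  -4 + 1 = -3
  -4 + 3 = -1
  -4 + 9 = 5
  -3 + 1 = -2
  -3 + 3 = 0
  -3 + 9 = 6
  1 + 3 = 4
  1 + 9 = 10
  3 + 9 = 12
Collected distinct sums: {-7, -3, -2, -1, 0, 4, 5, 6, 10, 12}
|A +̂ A| = 10
(Reference bound: |A +̂ A| ≥ 2|A| - 3 for |A| ≥ 2, with |A| = 5 giving ≥ 7.)

|A +̂ A| = 10


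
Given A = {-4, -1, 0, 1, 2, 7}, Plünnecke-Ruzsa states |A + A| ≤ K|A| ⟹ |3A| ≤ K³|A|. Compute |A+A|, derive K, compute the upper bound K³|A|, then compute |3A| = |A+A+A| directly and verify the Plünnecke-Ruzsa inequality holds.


|A| = 6.
Step 1: Compute A + A by enumerating all 36 pairs.
A + A = {-8, -5, -4, -3, -2, -1, 0, 1, 2, 3, 4, 6, 7, 8, 9, 14}, so |A + A| = 16.
Step 2: Doubling constant K = |A + A|/|A| = 16/6 = 16/6 ≈ 2.6667.
Step 3: Plünnecke-Ruzsa gives |3A| ≤ K³·|A| = (2.6667)³ · 6 ≈ 113.7778.
Step 4: Compute 3A = A + A + A directly by enumerating all triples (a,b,c) ∈ A³; |3A| = 27.
Step 5: Check 27 ≤ 113.7778? Yes ✓.

K = 16/6, Plünnecke-Ruzsa bound K³|A| ≈ 113.7778, |3A| = 27, inequality holds.


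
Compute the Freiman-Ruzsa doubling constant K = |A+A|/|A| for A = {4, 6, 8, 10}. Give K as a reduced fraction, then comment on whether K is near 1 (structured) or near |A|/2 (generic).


|A| = 4.
Compute A + A by enumerating all 16 pairs.
A + A = {8, 10, 12, 14, 16, 18, 20}, so |A + A| = 7.
K = |A + A| / |A| = 7/4 (already in lowest terms) ≈ 1.7500.
Reference: AP of size 4 gives K = 7/4 ≈ 1.7500; a fully generic set of size 4 gives K ≈ 2.5000.

|A| = 4, |A + A| = 7, K = 7/4.


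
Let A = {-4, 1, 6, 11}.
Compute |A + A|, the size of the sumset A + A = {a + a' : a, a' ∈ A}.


A + A = {a + a' : a, a' ∈ A}; |A| = 4.
General bounds: 2|A| - 1 ≤ |A + A| ≤ |A|(|A|+1)/2, i.e. 7 ≤ |A + A| ≤ 10.
Lower bound 2|A|-1 is attained iff A is an arithmetic progression.
Enumerate sums a + a' for a ≤ a' (symmetric, so this suffices):
a = -4: -4+-4=-8, -4+1=-3, -4+6=2, -4+11=7
a = 1: 1+1=2, 1+6=7, 1+11=12
a = 6: 6+6=12, 6+11=17
a = 11: 11+11=22
Distinct sums: {-8, -3, 2, 7, 12, 17, 22}
|A + A| = 7

|A + A| = 7


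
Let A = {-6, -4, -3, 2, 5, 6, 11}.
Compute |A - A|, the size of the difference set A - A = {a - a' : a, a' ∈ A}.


A - A = {a - a' : a, a' ∈ A}; |A| = 7.
Bounds: 2|A|-1 ≤ |A - A| ≤ |A|² - |A| + 1, i.e. 13 ≤ |A - A| ≤ 43.
Note: 0 ∈ A - A always (from a - a). The set is symmetric: if d ∈ A - A then -d ∈ A - A.
Enumerate nonzero differences d = a - a' with a > a' (then include -d):
Positive differences: {1, 2, 3, 4, 5, 6, 8, 9, 10, 11, 12, 14, 15, 17}
Full difference set: {0} ∪ (positive diffs) ∪ (negative diffs).
|A - A| = 1 + 2·14 = 29 (matches direct enumeration: 29).

|A - A| = 29


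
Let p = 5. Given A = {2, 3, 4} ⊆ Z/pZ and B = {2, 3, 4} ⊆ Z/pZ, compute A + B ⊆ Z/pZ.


Work in Z/5Z: reduce every sum a + b modulo 5.
Enumerate all 9 pairs:
a = 2: 2+2=4, 2+3=0, 2+4=1
a = 3: 3+2=0, 3+3=1, 3+4=2
a = 4: 4+2=1, 4+3=2, 4+4=3
Distinct residues collected: {0, 1, 2, 3, 4}
|A + B| = 5 (out of 5 total residues).

A + B = {0, 1, 2, 3, 4}


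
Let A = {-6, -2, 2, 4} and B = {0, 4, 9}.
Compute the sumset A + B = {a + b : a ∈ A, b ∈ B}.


A + B = {a + b : a ∈ A, b ∈ B}.
Enumerate all |A|·|B| = 4·3 = 12 pairs (a, b) and collect distinct sums.
a = -6: -6+0=-6, -6+4=-2, -6+9=3
a = -2: -2+0=-2, -2+4=2, -2+9=7
a = 2: 2+0=2, 2+4=6, 2+9=11
a = 4: 4+0=4, 4+4=8, 4+9=13
Collecting distinct sums: A + B = {-6, -2, 2, 3, 4, 6, 7, 8, 11, 13}
|A + B| = 10

A + B = {-6, -2, 2, 3, 4, 6, 7, 8, 11, 13}


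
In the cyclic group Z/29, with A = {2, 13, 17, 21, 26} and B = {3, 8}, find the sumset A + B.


Work in Z/29Z: reduce every sum a + b modulo 29.
Enumerate all 10 pairs:
a = 2: 2+3=5, 2+8=10
a = 13: 13+3=16, 13+8=21
a = 17: 17+3=20, 17+8=25
a = 21: 21+3=24, 21+8=0
a = 26: 26+3=0, 26+8=5
Distinct residues collected: {0, 5, 10, 16, 20, 21, 24, 25}
|A + B| = 8 (out of 29 total residues).

A + B = {0, 5, 10, 16, 20, 21, 24, 25}


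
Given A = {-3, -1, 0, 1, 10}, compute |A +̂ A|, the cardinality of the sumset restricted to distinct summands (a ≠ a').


Restricted sumset: A +̂ A = {a + a' : a ∈ A, a' ∈ A, a ≠ a'}.
Equivalently, take A + A and drop any sum 2a that is achievable ONLY as a + a for a ∈ A (i.e. sums representable only with equal summands).
Enumerate pairs (a, a') with a < a' (symmetric, so each unordered pair gives one sum; this covers all a ≠ a'):
  -3 + -1 = -4
  -3 + 0 = -3
  -3 + 1 = -2
  -3 + 10 = 7
  -1 + 0 = -1
  -1 + 1 = 0
  -1 + 10 = 9
  0 + 1 = 1
  0 + 10 = 10
  1 + 10 = 11
Collected distinct sums: {-4, -3, -2, -1, 0, 1, 7, 9, 10, 11}
|A +̂ A| = 10
(Reference bound: |A +̂ A| ≥ 2|A| - 3 for |A| ≥ 2, with |A| = 5 giving ≥ 7.)

|A +̂ A| = 10


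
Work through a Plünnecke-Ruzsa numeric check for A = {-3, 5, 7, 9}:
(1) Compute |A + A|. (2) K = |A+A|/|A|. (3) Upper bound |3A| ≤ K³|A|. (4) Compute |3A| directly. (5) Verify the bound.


|A| = 4.
Step 1: Compute A + A by enumerating all 16 pairs.
A + A = {-6, 2, 4, 6, 10, 12, 14, 16, 18}, so |A + A| = 9.
Step 2: Doubling constant K = |A + A|/|A| = 9/4 = 9/4 ≈ 2.2500.
Step 3: Plünnecke-Ruzsa gives |3A| ≤ K³·|A| = (2.2500)³ · 4 ≈ 45.5625.
Step 4: Compute 3A = A + A + A directly by enumerating all triples (a,b,c) ∈ A³; |3A| = 15.
Step 5: Check 15 ≤ 45.5625? Yes ✓.

K = 9/4, Plünnecke-Ruzsa bound K³|A| ≈ 45.5625, |3A| = 15, inequality holds.


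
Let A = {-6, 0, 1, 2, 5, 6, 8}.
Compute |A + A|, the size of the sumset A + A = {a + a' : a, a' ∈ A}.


A + A = {a + a' : a, a' ∈ A}; |A| = 7.
General bounds: 2|A| - 1 ≤ |A + A| ≤ |A|(|A|+1)/2, i.e. 13 ≤ |A + A| ≤ 28.
Lower bound 2|A|-1 is attained iff A is an arithmetic progression.
Enumerate sums a + a' for a ≤ a' (symmetric, so this suffices):
a = -6: -6+-6=-12, -6+0=-6, -6+1=-5, -6+2=-4, -6+5=-1, -6+6=0, -6+8=2
a = 0: 0+0=0, 0+1=1, 0+2=2, 0+5=5, 0+6=6, 0+8=8
a = 1: 1+1=2, 1+2=3, 1+5=6, 1+6=7, 1+8=9
a = 2: 2+2=4, 2+5=7, 2+6=8, 2+8=10
a = 5: 5+5=10, 5+6=11, 5+8=13
a = 6: 6+6=12, 6+8=14
a = 8: 8+8=16
Distinct sums: {-12, -6, -5, -4, -1, 0, 1, 2, 3, 4, 5, 6, 7, 8, 9, 10, 11, 12, 13, 14, 16}
|A + A| = 21

|A + A| = 21


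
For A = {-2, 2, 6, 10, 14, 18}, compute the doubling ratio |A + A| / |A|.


|A| = 6.
Compute A + A by enumerating all 36 pairs.
A + A = {-4, 0, 4, 8, 12, 16, 20, 24, 28, 32, 36}, so |A + A| = 11.
K = |A + A| / |A| = 11/6 (already in lowest terms) ≈ 1.8333.
Reference: AP of size 6 gives K = 11/6 ≈ 1.8333; a fully generic set of size 6 gives K ≈ 3.5000.

|A| = 6, |A + A| = 11, K = 11/6.


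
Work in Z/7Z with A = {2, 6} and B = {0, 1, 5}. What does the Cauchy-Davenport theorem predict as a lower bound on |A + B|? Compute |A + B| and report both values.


Cauchy-Davenport: |A + B| ≥ min(p, |A| + |B| - 1) for A, B nonempty in Z/pZ.
|A| = 2, |B| = 3, p = 7.
CD lower bound = min(7, 2 + 3 - 1) = min(7, 4) = 4.
Compute A + B mod 7 directly:
a = 2: 2+0=2, 2+1=3, 2+5=0
a = 6: 6+0=6, 6+1=0, 6+5=4
A + B = {0, 2, 3, 4, 6}, so |A + B| = 5.
Verify: 5 ≥ 4? Yes ✓.

CD lower bound = 4, actual |A + B| = 5.


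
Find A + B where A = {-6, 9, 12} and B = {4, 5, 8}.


A + B = {a + b : a ∈ A, b ∈ B}.
Enumerate all |A|·|B| = 3·3 = 9 pairs (a, b) and collect distinct sums.
a = -6: -6+4=-2, -6+5=-1, -6+8=2
a = 9: 9+4=13, 9+5=14, 9+8=17
a = 12: 12+4=16, 12+5=17, 12+8=20
Collecting distinct sums: A + B = {-2, -1, 2, 13, 14, 16, 17, 20}
|A + B| = 8

A + B = {-2, -1, 2, 13, 14, 16, 17, 20}
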